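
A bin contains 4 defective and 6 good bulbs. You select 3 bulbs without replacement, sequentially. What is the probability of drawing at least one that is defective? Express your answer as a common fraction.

P(no defective) = 6/10 × 5/9 × 4/8 = 120/720 = 1/6.
P(at least one) = 1 − 1/6 = 5/6.

5/6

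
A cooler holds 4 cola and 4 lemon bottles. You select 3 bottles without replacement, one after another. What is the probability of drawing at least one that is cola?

13/14

P(no cola) = 4/8 × 3/7 × 2/6 = 24/336 = 1/14.
P(at least one) = 1 − 1/14 = 13/14.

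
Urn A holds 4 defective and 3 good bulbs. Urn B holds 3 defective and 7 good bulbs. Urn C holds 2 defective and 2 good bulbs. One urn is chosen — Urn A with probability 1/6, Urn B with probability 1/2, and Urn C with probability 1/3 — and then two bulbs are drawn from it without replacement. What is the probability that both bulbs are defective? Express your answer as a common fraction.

43/315

From Urn A: P(both defective) = (4/7)(3/6) = 2/7.
From Urn B: P(both defective) = (3/10)(2/9) = 1/15.
From Urn C: P(both defective) = (2/4)(1/3) = 1/6.
Total probability = (1/6)(2/7) + (1/2)(1/15) + (1/3)(1/6) = 43/315.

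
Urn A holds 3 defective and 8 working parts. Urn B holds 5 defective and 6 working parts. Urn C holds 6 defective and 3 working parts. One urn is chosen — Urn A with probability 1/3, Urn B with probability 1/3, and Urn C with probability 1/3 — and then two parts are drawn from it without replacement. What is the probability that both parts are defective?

431/1980

From Urn A: P(both defective) = (3/11)(2/10) = 3/55.
From Urn B: P(both defective) = (5/11)(4/10) = 2/11.
From Urn C: P(both defective) = (6/9)(5/8) = 5/12.
Total probability = (1/3)(3/55) + (1/3)(2/11) + (1/3)(5/12) = 431/1980.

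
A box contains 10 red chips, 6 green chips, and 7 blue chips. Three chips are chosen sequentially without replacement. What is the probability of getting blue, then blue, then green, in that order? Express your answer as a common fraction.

6/253

Each draw changes the counts, so multiply the conditional probabilities along the sequence:
P = 7/23 × 6/22 × 6/21 = 252/10626 = 6/253.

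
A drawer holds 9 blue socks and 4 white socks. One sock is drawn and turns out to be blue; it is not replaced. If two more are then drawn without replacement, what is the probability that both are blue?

14/33

After the first draw, 8 of the remaining 12 socks are blue.
P = 8/12 × 7/11 = 56/132 = 14/33.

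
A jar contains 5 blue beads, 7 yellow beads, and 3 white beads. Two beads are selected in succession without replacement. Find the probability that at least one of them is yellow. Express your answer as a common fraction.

11/15

P(no yellow) = 8/15 × 7/14 = 56/210 = 4/15.
P(at least one) = 1 − 4/15 = 11/15.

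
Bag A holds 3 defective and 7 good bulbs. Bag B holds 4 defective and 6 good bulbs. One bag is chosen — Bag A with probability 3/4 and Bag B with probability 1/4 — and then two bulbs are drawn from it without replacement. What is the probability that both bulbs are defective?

From Bag A: P(both defective) = (3/10)(2/9) = 1/15.
From Bag B: P(both defective) = (4/10)(3/9) = 2/15.
Total probability = (3/4)(1/15) + (1/4)(2/15) = 1/12.

1/12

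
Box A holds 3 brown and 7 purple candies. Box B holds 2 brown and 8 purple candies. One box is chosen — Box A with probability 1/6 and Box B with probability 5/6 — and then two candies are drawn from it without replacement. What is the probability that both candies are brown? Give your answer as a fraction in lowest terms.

4/135

From Box A: P(both brown) = (3/10)(2/9) = 1/15.
From Box B: P(both brown) = (2/10)(1/9) = 1/45.
Total probability = (1/6)(1/15) + (5/6)(1/45) = 4/135.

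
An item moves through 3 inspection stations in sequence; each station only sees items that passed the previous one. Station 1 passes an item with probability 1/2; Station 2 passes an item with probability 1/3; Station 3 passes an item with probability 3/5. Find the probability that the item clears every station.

1/10

Multiplying along the chain,
P = 1/2 × 1/3 × 3/5 = 3/30 = 1/10.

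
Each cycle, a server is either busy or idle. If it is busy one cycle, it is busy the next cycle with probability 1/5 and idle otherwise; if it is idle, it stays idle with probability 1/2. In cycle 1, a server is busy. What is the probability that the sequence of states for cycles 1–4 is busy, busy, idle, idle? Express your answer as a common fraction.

Cycle 1 is given. For each transition, use the conditional probability from the current state:
P(busy | busy) = 1/5; P(idle | busy) = 4/5; P(idle | idle) = 1/2.
P = 1/5 × 4/5 × 1/2 = 4/50 = 2/25.

2/25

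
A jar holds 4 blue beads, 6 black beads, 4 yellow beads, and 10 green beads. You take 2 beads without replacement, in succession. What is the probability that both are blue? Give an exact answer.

1/46

P(every draw is blue) = 4/24 × 3/23 = 12/552 = 1/46.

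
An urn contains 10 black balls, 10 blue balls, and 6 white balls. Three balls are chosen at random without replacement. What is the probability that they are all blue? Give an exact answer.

P(all blue) = 10/26 × 9/25 × 8/24 = 720/15600 = 3/65.

3/65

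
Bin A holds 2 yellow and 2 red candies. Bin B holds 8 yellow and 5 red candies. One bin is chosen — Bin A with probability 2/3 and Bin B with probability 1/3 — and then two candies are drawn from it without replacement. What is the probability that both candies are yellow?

From Bin A: P(both yellow) = (2/4)(1/3) = 1/6.
From Bin B: P(both yellow) = (8/13)(7/12) = 14/39.
Total probability = (2/3)(1/6) + (1/3)(14/39) = 3/13.

3/13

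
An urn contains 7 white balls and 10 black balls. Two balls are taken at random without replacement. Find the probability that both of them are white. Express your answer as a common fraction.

P(every draw is white) = 7/17 × 6/16 = 42/272 = 21/136.

21/136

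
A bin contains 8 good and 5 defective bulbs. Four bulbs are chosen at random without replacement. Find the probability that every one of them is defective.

P(every draw is defective) = 5/13 × 4/12 × 3/11 × 2/10 = 120/17160 = 1/143.

1/143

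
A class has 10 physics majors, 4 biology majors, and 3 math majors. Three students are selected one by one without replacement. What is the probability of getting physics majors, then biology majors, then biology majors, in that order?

1/34

Each draw changes the counts, so multiply the conditional probabilities along the sequence:
P = 10/17 × 4/16 × 3/15 = 120/4080 = 1/34.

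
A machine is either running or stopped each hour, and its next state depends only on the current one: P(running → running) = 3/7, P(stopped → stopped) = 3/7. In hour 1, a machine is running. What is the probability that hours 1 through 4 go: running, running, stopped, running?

48/343

Hour 1 is given. For each transition, use the conditional probability from the current state:
P(running | running) = 3/7; P(stopped | running) = 4/7; P(running | stopped) = 4/7.
P = 3/7 × 4/7 × 4/7 = 48/343.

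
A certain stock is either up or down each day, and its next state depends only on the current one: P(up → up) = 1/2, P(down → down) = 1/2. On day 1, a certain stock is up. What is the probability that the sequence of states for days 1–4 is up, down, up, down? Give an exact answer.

Day 1 is given. For each transition, use the conditional probability from the current state:
P(down | up) = 1/2; P(up | down) = 1/2; P(down | up) = 1/2.
P = 1/2 × 1/2 × 1/2 = 1/8.

1/8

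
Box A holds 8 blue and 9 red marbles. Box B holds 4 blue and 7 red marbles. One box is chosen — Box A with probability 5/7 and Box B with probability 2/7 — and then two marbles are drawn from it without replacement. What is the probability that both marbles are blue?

2333/13090

From Box A: P(both blue) = (8/17)(7/16) = 7/34.
From Box B: P(both blue) = (4/11)(3/10) = 6/55.
Total probability = (5/7)(7/34) + (2/7)(6/55) = 2333/13090.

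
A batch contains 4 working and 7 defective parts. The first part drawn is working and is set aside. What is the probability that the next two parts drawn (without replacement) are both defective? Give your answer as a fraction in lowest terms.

7/15

After the first draw, 7 of the remaining 10 parts are defective.
P = 7/10 × 6/9 = 42/90 = 7/15.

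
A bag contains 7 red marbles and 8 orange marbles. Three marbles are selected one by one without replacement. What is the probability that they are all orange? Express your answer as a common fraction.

8/65

P = 8/15 × 7/14 × 6/13 = 336/2730 = 8/65.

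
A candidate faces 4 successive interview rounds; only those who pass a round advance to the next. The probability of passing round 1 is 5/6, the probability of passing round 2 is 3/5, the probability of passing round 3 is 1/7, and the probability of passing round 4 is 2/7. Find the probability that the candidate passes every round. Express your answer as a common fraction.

1/49

Each stage is reached only if all earlier stages succeed, so
P = 5/6 × 3/5 × 1/7 × 2/7 = 30/1470 = 1/49.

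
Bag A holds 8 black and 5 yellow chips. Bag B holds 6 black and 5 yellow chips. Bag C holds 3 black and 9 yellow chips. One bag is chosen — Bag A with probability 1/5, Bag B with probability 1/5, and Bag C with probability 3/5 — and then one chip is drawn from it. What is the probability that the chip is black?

From Bag A: P(black) = 8/13.
From Bag B: P(black) = 6/11.
From Bag C: P(black) = 3/12.
Total probability = (1/5)(8/13) + (1/5)(6/11) + (3/5)(3/12) = 1093/2860.

1093/2860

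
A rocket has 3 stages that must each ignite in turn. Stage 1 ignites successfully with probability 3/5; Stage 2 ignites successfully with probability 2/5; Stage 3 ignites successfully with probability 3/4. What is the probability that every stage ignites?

Each stage is reached only if all earlier stages succeed, so
P = 3/5 × 2/5 × 3/4 = 18/100 = 9/50.

9/50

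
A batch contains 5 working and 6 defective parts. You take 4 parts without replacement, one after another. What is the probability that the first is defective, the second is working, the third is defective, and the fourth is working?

Multiply the probability of each draw given the previous ones:
P = 6/11 × 5/10 × 5/9 × 4/8 = 600/7920 = 5/66.

5/66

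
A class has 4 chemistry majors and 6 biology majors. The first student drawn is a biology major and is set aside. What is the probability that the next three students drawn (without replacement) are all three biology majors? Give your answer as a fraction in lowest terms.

5/42

After the first draw, 5 of the remaining 9 students are biology majors.
P = 5/9 × 4/8 × 3/7 = 60/504 = 5/42.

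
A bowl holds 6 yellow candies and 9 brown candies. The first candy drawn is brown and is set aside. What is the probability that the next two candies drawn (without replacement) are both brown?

4/13

With the first candy removed, 8 brown remain out of 14.
P = 8/14 × 7/13 = 56/182 = 4/13.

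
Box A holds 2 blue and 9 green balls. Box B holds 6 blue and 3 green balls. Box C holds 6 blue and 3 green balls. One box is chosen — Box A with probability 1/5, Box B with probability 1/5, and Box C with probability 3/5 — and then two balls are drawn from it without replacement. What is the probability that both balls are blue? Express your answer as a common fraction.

From Box A: P(both blue) = (2/11)(1/10) = 1/55.
From Box B: P(both blue) = (6/9)(5/8) = 5/12.
From Box C: P(both blue) = (6/9)(5/8) = 5/12.
Total probability = (1/5)(1/55) + (1/5)(5/12) + (3/5)(5/12) = 278/825.

278/825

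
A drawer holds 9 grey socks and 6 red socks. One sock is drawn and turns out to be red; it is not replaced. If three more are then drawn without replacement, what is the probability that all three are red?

5/182

After the first draw, 5 of the remaining 14 socks are red.
P = 5/14 × 4/13 × 3/12 = 60/2184 = 5/182.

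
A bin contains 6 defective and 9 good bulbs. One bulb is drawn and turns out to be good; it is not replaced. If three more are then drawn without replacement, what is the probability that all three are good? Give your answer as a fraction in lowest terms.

After the first draw, 8 of the remaining 14 bulbs are good.
P = 8/14 × 7/13 × 6/12 = 336/2184 = 2/13.

2/13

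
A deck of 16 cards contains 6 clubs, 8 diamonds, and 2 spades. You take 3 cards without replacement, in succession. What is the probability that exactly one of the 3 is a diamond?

One ordering (a diamond drawn first) has probability 8/16 × 8/15 × 7/14 = 448/3360 = 2/15.
There are C(3,1) = 3 such orderings, each equally likely, so P = 3 × 2/15 = 2/5.

2/5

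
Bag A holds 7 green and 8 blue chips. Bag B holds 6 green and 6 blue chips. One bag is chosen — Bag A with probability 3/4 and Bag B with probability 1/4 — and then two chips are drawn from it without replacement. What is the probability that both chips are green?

91/440

From Bag A: P(both green) = (7/15)(6/14) = 1/5.
From Bag B: P(both green) = (6/12)(5/11) = 5/22.
Total probability = (3/4)(1/5) + (1/4)(5/22) = 91/440.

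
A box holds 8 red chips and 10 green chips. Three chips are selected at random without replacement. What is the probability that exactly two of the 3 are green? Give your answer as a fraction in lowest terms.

15/34

One ordering (green drawn first) has probability 10/18 × 9/17 × 8/16 = 720/4896 = 5/34.
There are C(3,2) = 3 such orderings, each equally likely, so P = 3 × 5/34 = 15/34.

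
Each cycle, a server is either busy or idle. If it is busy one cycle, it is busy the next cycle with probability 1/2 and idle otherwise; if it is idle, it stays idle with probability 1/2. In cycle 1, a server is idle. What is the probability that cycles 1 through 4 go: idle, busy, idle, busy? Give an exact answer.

1/8

Cycle 1 is given. For each transition, use the conditional probability from the current state:
P(busy | idle) = 1/2; P(idle | busy) = 1/2; P(busy | idle) = 1/2.
P = 1/2 × 1/2 × 1/2 = 1/8.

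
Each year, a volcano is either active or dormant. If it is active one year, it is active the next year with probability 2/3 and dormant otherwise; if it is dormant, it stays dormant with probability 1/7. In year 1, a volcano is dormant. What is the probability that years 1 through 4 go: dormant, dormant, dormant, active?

6/343

Year 1 is given. For each transition, use the conditional probability from the current state:
P(dormant | dormant) = 1/7; P(dormant | dormant) = 1/7; P(active | dormant) = 6/7.
P = 1/7 × 1/7 × 6/7 = 6/343.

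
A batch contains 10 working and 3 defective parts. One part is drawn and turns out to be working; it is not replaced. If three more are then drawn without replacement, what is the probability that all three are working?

After the first draw, 9 of the remaining 12 parts are working.
P = 9/12 × 8/11 × 7/10 = 504/1320 = 21/55.

21/55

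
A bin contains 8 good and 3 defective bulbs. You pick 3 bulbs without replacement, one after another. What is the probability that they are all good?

56/165

P = 8/11 × 7/10 × 6/9 = 336/990 = 56/165.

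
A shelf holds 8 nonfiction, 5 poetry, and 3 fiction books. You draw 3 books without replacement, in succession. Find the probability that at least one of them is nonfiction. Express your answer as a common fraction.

9/10

P(no nonfiction) = 8/16 × 7/15 × 6/14 = 336/3360 = 1/10.
P(at least one) = 1 − 1/10 = 9/10.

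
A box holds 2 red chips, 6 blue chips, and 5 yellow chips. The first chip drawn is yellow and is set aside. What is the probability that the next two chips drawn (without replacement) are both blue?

5/22

With the first chip removed, 6 blue remain out of 12.
P = 6/12 × 5/11 = 30/132 = 5/22.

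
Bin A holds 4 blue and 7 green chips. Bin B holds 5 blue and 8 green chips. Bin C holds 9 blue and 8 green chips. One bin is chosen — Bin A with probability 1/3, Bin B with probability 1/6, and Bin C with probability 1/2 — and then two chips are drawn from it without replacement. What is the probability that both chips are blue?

From Bin A: P(both blue) = (4/11)(3/10) = 6/55.
From Bin B: P(both blue) = (5/13)(4/12) = 5/39.
From Bin C: P(both blue) = (9/17)(8/16) = 9/34.
Total probability = (1/3)(6/55) + (1/6)(5/39) + (1/2)(9/34) = 83177/437580.

83177/437580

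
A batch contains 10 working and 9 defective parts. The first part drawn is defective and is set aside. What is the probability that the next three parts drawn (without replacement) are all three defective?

7/102

After the first draw, 8 of the remaining 18 parts are defective.
P = 8/18 × 7/17 × 6/16 = 336/4896 = 7/102.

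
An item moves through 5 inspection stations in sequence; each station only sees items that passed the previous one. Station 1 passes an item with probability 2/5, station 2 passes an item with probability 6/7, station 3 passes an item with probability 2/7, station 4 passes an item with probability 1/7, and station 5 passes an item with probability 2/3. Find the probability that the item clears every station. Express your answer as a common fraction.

Each stage is reached only if all earlier stages succeed, so
P = 2/5 × 6/7 × 2/7 × 1/7 × 2/3 = 48/5145 = 16/1715.

16/1715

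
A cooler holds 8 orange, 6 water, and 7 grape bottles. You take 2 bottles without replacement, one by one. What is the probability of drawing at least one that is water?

1/2

P(no water) = 15/21 × 14/20 = 210/420 = 1/2.
P(at least one) = 1 − 1/2 = 1/2.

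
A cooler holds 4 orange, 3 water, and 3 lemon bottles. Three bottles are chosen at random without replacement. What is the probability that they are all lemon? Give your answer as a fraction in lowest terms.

P(all lemon) = 3/10 × 2/9 × 1/8 = 6/720 = 1/120.

1/120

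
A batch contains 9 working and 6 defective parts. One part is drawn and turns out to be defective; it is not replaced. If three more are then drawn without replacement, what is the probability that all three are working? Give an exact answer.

3/13

With the first part removed, 9 working remain out of 14.
P = 9/14 × 8/13 × 7/12 = 504/2184 = 3/13.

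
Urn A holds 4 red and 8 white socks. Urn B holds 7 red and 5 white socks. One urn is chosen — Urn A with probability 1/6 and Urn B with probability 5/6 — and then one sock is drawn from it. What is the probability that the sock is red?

From Urn A: P(red) = 4/12.
From Urn B: P(red) = 7/12.
Total probability = (1/6)(4/12) + (5/6)(7/12) = 13/24.

13/24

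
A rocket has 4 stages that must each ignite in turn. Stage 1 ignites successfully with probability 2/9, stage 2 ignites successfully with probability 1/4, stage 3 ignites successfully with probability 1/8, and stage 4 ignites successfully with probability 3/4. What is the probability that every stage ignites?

Each stage is reached only if all earlier stages succeed, so
P = 2/9 × 1/4 × 1/8 × 3/4 = 6/1152 = 1/192.

1/192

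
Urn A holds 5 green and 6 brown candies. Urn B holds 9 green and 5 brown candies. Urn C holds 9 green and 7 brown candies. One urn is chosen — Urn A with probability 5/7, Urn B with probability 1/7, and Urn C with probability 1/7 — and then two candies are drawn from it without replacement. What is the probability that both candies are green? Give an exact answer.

16063/70070

From Urn A: P(both green) = (5/11)(4/10) = 2/11.
From Urn B: P(both green) = (9/14)(8/13) = 36/91.
From Urn C: P(both green) = (9/16)(8/15) = 3/10.
Total probability = (5/7)(2/11) + (1/7)(36/91) + (1/7)(3/10) = 16063/70070.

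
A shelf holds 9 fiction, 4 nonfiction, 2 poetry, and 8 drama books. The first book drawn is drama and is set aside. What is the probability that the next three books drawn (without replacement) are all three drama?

With the first book removed, 7 drama remain out of 22.
P = 7/22 × 6/21 × 5/20 = 210/9240 = 1/44.

1/44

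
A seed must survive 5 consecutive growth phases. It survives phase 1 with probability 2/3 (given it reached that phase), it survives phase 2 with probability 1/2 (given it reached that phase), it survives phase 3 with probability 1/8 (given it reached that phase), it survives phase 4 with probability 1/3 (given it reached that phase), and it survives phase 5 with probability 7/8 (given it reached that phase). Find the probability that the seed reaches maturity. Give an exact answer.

Multiplying along the chain,
P = 2/3 × 1/2 × 1/8 × 1/3 × 7/8 = 14/1152 = 7/576.

7/576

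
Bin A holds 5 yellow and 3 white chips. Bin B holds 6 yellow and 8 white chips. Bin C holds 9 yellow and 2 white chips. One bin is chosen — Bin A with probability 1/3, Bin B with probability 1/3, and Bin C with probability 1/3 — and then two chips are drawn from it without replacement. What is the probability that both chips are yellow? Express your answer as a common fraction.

11777/30030

From Bin A: P(both yellow) = (5/8)(4/7) = 5/14.
From Bin B: P(both yellow) = (6/14)(5/13) = 15/91.
From Bin C: P(both yellow) = (9/11)(8/10) = 36/55.
Total probability = (1/3)(5/14) + (1/3)(15/91) + (1/3)(36/55) = 11777/30030.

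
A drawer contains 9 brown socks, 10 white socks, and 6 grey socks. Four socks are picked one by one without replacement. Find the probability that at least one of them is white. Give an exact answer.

2257/2530

P(no white) = 15/25 × 14/24 × 13/23 × 12/22 = 32760/303600 = 273/2530.
P(at least one) = 1 − 273/2530 = 2257/2530.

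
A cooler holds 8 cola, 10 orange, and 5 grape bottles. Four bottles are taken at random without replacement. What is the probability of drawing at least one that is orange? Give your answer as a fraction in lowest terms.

P(no orange) = 13/23 × 12/22 × 11/21 × 10/20 = 17160/212520 = 13/161.
P(at least one) = 1 − 13/161 = 148/161.

148/161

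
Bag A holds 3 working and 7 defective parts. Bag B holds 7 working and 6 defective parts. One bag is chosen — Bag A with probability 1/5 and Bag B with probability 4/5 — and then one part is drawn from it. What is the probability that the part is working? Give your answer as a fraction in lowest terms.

From Bag A: P(working) = 3/10.
From Bag B: P(working) = 7/13.
Total probability = (1/5)(3/10) + (4/5)(7/13) = 319/650.

319/650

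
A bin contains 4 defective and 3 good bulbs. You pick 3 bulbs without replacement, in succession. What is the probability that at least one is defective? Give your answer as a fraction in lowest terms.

P(no defective) = 3/7 × 2/6 × 1/5 = 6/210 = 1/35.
P(at least one) = 1 − 1/35 = 34/35.

34/35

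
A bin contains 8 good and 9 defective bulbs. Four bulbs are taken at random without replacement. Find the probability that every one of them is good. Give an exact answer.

P(every draw is good) = 8/17 × 7/16 × 6/15 × 5/14 = 1680/57120 = 1/34.

1/34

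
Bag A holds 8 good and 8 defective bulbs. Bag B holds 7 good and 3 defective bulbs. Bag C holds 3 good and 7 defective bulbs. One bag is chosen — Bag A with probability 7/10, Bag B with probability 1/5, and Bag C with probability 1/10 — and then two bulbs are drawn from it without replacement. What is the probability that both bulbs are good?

79/300

From Bag A: P(both good) = (8/16)(7/15) = 7/30.
From Bag B: P(both good) = (7/10)(6/9) = 7/15.
From Bag C: P(both good) = (3/10)(2/9) = 1/15.
Total probability = (7/10)(7/30) + (1/5)(7/15) + (1/10)(1/15) = 79/300.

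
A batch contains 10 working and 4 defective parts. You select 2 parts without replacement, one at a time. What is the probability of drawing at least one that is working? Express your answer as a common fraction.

P(no working) = 4/14 × 3/13 = 12/182 = 6/91.
P(at least one) = 1 − 6/91 = 85/91.

85/91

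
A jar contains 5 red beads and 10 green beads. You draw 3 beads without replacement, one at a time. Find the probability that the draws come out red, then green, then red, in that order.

20/273

Each draw changes the counts, so multiply the conditional probabilities along the sequence:
P = 5/15 × 10/14 × 4/13 = 200/2730 = 20/273.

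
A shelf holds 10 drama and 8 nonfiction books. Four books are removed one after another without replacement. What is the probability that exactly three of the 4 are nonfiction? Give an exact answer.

One ordering (nonfiction drawn first) has probability 8/18 × 7/17 × 6/16 × 10/15 = 3360/73440 = 7/153.
There are C(4,3) = 4 such orderings, each equally likely, so P = 4 × 7/153 = 28/153.

28/153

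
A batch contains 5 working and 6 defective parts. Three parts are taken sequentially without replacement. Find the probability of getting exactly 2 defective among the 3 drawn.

5/11

One ordering (defective drawn first) has probability 6/11 × 5/10 × 5/9 = 150/990 = 5/33.
There are C(3,2) = 3 such orderings, each equally likely, so P = 3 × 5/33 = 5/11.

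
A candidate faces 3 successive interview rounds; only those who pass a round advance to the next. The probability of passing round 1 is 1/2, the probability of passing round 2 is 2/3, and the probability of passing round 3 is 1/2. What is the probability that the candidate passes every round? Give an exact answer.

1/6

The events are sequential, so multiply the conditional probabilities:
P = 1/2 × 2/3 × 1/2 = 2/12 = 1/6.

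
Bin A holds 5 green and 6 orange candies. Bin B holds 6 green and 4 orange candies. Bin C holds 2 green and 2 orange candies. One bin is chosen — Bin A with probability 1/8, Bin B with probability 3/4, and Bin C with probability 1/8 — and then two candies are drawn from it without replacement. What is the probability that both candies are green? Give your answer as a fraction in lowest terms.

155/528

From Bin A: P(both green) = (5/11)(4/10) = 2/11.
From Bin B: P(both green) = (6/10)(5/9) = 1/3.
From Bin C: P(both green) = (2/4)(1/3) = 1/6.
Total probability = (1/8)(2/11) + (3/4)(1/3) + (1/8)(1/6) = 155/528.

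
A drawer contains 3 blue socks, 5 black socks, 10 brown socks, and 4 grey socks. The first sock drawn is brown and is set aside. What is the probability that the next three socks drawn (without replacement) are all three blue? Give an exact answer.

With the first sock removed, 3 blue remain out of 21.
P = 3/21 × 2/20 × 1/19 = 6/7980 = 1/1330.

1/1330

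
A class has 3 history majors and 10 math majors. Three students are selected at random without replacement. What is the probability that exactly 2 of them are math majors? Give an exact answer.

One ordering (math majors drawn first) has probability 10/13 × 9/12 × 3/11 = 270/1716 = 45/286.
There are C(3,2) = 3 such orderings, each equally likely, so P = 3 × 45/286 = 135/286.

135/286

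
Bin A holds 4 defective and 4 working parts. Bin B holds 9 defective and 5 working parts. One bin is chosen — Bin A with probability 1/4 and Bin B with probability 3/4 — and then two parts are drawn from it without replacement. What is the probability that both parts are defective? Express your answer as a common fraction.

From Bin A: P(both defective) = (4/8)(3/7) = 3/14.
From Bin B: P(both defective) = (9/14)(8/13) = 36/91.
Total probability = (1/4)(3/14) + (3/4)(36/91) = 255/728.

255/728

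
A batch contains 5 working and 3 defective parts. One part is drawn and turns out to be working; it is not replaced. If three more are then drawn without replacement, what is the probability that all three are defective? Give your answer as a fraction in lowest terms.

With the first part removed, 3 defective remain out of 7.
P = 3/7 × 2/6 × 1/5 = 6/210 = 1/35.

1/35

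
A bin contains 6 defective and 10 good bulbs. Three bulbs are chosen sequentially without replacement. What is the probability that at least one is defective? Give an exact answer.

11/14

P(no defective) = 10/16 × 9/15 × 8/14 = 720/3360 = 3/14.
P(at least one) = 1 − 3/14 = 11/14.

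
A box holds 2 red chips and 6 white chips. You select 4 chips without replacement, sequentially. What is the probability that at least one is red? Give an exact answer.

P(no red) = 6/8 × 5/7 × 4/6 × 3/5 = 360/1680 = 3/14.
P(at least one) = 1 − 3/14 = 11/14.

11/14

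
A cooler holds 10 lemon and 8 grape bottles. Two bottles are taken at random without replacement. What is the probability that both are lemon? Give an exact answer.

P = 10/18 × 9/17 = 90/306 = 5/17.

5/17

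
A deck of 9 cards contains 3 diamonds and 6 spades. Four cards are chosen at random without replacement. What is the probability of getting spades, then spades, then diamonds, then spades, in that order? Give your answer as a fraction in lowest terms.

Each draw changes the counts, so multiply the conditional probabilities along the sequence:
P = 6/9 × 5/8 × 3/7 × 4/6 = 360/3024 = 5/42.

5/42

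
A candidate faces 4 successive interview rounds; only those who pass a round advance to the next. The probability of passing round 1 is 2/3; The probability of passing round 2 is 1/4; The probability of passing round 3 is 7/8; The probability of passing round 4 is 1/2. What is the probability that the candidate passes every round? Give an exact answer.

The events are sequential, so multiply the conditional probabilities:
P = 2/3 × 1/4 × 7/8 × 1/2 = 14/192 = 7/96.

7/96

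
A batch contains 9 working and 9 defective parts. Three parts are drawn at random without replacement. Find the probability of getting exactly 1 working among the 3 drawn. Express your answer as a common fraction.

One ordering (working drawn first) has probability 9/18 × 9/17 × 8/16 = 648/4896 = 9/68.
There are C(3,1) = 3 such orderings, each equally likely, so P = 3 × 9/68 = 27/68.

27/68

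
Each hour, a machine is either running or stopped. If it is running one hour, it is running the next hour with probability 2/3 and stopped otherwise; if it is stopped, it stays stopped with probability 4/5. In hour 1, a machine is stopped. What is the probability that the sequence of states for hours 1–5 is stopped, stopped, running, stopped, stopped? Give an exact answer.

Hour 1 is given. For each transition, use the conditional probability from the current state:
P(stopped | stopped) = 4/5; P(running | stopped) = 1/5; P(stopped | running) = 1/3; P(stopped | stopped) = 4/5.
P = 4/5 × 1/5 × 1/3 × 4/5 = 16/375.

16/375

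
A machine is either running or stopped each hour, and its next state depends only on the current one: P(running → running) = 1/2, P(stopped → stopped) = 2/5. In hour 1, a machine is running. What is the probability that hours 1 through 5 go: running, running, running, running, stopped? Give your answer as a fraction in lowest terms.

1/16

Hour 1 is given. For each transition, use the conditional probability from the current state:
P(running | running) = 1/2; P(running | running) = 1/2; P(running | running) = 1/2; P(stopped | running) = 1/2.
P = 1/2 × 1/2 × 1/2 × 1/2 = 1/16.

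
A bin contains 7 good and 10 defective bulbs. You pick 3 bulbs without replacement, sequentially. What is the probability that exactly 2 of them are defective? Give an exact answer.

One ordering (defective drawn first) has probability 10/17 × 9/16 × 7/15 = 630/4080 = 21/136.
There are C(3,2) = 3 such orderings, each equally likely, so P = 3 × 21/136 = 63/136.

63/136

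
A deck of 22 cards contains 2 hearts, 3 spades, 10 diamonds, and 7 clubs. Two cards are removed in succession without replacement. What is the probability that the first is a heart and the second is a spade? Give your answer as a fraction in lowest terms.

1/77

Chain rule:
P = 2/22 × 3/21 = 6/462 = 1/77.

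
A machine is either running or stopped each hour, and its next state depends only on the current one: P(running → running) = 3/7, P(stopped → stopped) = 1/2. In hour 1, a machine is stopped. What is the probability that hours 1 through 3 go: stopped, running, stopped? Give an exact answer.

2/7

Hour 1 is given. For each transition, use the conditional probability from the current state:
P(running | stopped) = 1/2; P(stopped | running) = 4/7.
P = 1/2 × 4/7 = 4/14 = 2/7.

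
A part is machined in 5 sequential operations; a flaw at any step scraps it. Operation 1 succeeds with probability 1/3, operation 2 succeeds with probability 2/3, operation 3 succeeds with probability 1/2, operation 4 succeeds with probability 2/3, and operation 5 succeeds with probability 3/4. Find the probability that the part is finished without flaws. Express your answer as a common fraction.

1/18

The events are sequential, so multiply the conditional probabilities:
P = 1/3 × 2/3 × 1/2 × 2/3 × 3/4 = 12/216 = 1/18.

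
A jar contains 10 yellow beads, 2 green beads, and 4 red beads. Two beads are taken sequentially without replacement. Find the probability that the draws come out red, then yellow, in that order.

1/6

Each draw changes the counts, so multiply the conditional probabilities along the sequence:
P = 4/16 × 10/15 = 40/240 = 1/6.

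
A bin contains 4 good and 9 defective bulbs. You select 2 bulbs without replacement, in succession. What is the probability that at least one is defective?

P(no defective) = 4/13 × 3/12 = 12/156 = 1/13.
P(at least one) = 1 − 1/13 = 12/13.

12/13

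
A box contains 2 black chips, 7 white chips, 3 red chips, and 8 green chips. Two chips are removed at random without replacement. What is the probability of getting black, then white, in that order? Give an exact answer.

7/190

Each draw changes the counts, so multiply the conditional probabilities along the sequence:
P = 2/20 × 7/19 = 14/380 = 7/190.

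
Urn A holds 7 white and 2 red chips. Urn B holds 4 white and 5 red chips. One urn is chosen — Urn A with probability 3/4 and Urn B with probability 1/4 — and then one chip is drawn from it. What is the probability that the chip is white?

25/36

From Urn A: P(white) = 7/9.
From Urn B: P(white) = 4/9.
Total probability = (3/4)(7/9) + (1/4)(4/9) = 25/36.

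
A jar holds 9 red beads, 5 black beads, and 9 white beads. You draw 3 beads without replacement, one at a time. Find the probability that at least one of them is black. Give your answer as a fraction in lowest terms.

955/1771

P(no black) = 18/23 × 17/22 × 16/21 = 4896/10626 = 816/1771.
P(at least one) = 1 − 816/1771 = 955/1771.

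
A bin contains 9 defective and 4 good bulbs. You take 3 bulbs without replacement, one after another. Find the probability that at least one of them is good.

P(no good) = 9/13 × 8/12 × 7/11 = 504/1716 = 42/143.
P(at least one) = 1 − 42/143 = 101/143.

101/143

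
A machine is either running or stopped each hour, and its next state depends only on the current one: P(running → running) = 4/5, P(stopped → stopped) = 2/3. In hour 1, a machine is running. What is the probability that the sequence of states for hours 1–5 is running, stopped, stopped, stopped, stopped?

Hour 1 is given. For each transition, use the conditional probability from the current state:
P(stopped | running) = 1/5; P(stopped | stopped) = 2/3; P(stopped | stopped) = 2/3; P(stopped | stopped) = 2/3.
P = 1/5 × 2/3 × 2/3 × 2/3 = 8/135.

8/135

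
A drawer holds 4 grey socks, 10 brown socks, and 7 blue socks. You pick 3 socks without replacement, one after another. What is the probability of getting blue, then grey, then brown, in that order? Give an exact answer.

Each draw changes the counts, so multiply the conditional probabilities along the sequence:
P = 7/21 × 4/20 × 10/19 = 280/7980 = 2/57.

2/57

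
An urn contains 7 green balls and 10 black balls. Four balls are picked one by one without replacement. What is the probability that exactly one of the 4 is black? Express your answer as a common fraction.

One ordering (black drawn first) has probability 10/17 × 7/16 × 6/15 × 5/14 = 2100/57120 = 5/136.
There are C(4,1) = 4 such orderings, each equally likely, so P = 4 × 5/136 = 5/34.

5/34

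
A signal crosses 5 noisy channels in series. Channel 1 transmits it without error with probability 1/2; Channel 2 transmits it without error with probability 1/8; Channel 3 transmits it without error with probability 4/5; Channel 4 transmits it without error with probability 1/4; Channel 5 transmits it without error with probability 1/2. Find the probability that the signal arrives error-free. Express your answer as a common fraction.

Each stage is reached only if all earlier stages succeed, so
P = 1/2 × 1/8 × 4/5 × 1/4 × 1/2 = 4/640 = 1/160.

1/160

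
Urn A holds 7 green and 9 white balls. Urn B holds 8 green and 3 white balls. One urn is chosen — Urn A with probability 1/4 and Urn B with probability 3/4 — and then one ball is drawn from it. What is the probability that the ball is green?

461/704

From Urn A: P(green) = 7/16.
From Urn B: P(green) = 8/11.
Total probability = (1/4)(7/16) + (3/4)(8/11) = 461/704.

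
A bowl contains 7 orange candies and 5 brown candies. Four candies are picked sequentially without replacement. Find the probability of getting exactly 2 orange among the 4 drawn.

14/33

One ordering (orange drawn first) has probability 7/12 × 6/11 × 5/10 × 4/9 = 840/11880 = 7/99.
There are C(4,2) = 6 such orderings, each equally likely, so P = 6 × 7/99 = 14/33.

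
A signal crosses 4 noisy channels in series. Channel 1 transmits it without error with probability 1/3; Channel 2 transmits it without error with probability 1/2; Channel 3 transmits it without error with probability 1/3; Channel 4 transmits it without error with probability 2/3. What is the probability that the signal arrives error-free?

Each stage is reached only if all earlier stages succeed, so
P = 1/3 × 1/2 × 1/3 × 2/3 = 2/54 = 1/27.

1/27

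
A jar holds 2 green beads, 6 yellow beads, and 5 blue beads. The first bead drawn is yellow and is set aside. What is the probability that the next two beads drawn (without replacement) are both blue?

5/33

With the first bead removed, 5 blue remain out of 12.
P = 5/12 × 4/11 = 20/132 = 5/33.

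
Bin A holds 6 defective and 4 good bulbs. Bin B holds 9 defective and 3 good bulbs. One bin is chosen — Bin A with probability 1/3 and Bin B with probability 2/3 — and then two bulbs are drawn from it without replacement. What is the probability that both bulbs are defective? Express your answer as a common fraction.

47/99

From Bin A: P(both defective) = (6/10)(5/9) = 1/3.
From Bin B: P(both defective) = (9/12)(8/11) = 6/11.
Total probability = (1/3)(1/3) + (2/3)(6/11) = 47/99.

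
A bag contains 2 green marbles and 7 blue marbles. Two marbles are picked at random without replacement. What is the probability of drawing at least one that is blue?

35/36

P(no blue) = 2/9 × 1/8 = 2/72 = 1/36.
P(at least one) = 1 − 1/36 = 35/36.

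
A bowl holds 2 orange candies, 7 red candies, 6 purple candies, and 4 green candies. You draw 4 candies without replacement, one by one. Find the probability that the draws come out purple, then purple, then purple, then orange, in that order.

Each draw changes the counts, so multiply the conditional probabilities along the sequence:
P = 6/19 × 5/18 × 4/17 × 2/16 = 240/93024 = 5/1938.

5/1938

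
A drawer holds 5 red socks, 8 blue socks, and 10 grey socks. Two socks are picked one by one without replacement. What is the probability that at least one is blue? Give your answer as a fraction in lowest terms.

P(no blue) = 15/23 × 14/22 = 210/506 = 105/253.
P(at least one) = 1 − 105/253 = 148/253.

148/253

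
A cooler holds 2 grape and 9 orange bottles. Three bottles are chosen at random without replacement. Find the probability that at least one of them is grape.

P(no grape) = 9/11 × 8/10 × 7/9 = 504/990 = 28/55.
P(at least one) = 1 − 28/55 = 27/55.

27/55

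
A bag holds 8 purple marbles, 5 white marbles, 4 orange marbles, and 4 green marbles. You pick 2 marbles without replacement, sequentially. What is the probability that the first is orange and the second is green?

Chain rule:
P = 4/21 × 4/20 = 16/420 = 4/105.

4/105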